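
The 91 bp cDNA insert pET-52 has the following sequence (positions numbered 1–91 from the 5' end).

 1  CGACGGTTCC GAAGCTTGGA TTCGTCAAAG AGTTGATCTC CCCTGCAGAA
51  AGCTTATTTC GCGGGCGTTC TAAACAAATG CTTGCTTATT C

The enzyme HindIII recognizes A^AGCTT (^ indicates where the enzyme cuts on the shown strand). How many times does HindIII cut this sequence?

2

AAGCTT occurs starting at positions 12, 50.
HindIII cuts at 2 sites.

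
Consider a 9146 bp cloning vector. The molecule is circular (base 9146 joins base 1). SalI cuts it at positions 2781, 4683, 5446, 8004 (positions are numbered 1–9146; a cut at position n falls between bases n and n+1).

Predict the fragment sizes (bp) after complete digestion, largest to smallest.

3923, 2558, 1902, 763 bp

Circular molecule, 4 cuts → 4 fragments:
  4683 − 2781 = 1902 bp
  5446 − 4683 = 763 bp
  8004 − 5446 = 2558 bp
  wrap: 9146 − 8004 + 2781 = 3923 bp
Sorted largest to smallest: 3923, 2558, 1902, 763 bp.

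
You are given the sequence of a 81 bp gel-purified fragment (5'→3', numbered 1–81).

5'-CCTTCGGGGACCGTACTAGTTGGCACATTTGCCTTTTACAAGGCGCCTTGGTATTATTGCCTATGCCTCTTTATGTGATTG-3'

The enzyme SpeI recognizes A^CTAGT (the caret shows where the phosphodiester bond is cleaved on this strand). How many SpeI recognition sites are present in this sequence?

1

ACTAGT occurs starting at position 15.
SpeI cuts at 1 site.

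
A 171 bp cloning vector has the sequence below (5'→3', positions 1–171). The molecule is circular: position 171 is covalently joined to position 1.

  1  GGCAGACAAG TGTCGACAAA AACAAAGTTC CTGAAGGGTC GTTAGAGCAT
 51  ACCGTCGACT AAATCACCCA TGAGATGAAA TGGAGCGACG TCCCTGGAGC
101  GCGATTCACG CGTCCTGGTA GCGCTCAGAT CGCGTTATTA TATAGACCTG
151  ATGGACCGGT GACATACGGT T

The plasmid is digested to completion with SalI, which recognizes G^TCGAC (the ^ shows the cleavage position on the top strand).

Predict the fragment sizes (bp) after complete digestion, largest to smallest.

129, 42 bp

SalI sites (GTCGAC) start at positions 12, 54.
SalI cuts after the first base of each site, so after positions 12, 54.
Circular molecule, 2 cuts → 2 fragments:
  13–54 → 42 bp
  55–171 then 1–12 → 117 + 12 = 129 bp
Sorted largest to smallest: 129, 42 bp.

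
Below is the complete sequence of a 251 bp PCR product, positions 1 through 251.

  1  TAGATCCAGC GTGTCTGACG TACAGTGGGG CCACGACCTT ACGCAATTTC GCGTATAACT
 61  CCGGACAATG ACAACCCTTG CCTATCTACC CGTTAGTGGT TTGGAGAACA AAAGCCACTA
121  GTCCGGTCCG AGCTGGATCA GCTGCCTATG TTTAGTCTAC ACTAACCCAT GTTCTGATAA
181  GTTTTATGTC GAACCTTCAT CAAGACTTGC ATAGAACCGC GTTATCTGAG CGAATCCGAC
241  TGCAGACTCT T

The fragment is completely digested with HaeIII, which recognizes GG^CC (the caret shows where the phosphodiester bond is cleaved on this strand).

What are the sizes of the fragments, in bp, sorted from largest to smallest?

The HaeIII site (GGCC) starts at position 29.
HaeIII cuts after base 2 of each site, so after position 30.
Linear molecule, 1 cut → 2 fragments:
  1–30 → 30 bp
  31–251 → 221 bp
Sorted largest to smallest: 221, 30 bp.

221, 30 bp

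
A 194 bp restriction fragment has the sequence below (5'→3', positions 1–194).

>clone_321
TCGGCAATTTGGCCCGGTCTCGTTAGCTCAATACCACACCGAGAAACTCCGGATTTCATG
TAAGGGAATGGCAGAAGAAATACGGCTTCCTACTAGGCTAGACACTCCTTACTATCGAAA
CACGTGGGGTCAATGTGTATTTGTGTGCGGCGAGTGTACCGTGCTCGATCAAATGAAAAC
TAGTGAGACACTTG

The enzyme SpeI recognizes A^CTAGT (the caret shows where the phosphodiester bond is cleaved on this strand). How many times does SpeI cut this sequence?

ACTAGT occurs starting at position 179.
SpeI cuts at 1 site.

1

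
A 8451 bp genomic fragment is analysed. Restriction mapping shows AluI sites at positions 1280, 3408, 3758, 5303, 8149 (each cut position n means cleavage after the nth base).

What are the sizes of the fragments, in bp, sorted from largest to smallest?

Linear molecule, 5 cuts → 6 fragments:
  1280 − 0 = 1280 bp
  3408 − 1280 = 2128 bp
  3758 − 3408 = 350 bp
  5303 − 3758 = 1545 bp
  8149 − 5303 = 2846 bp
  8451 − 8149 = 302 bp
Sorted largest to smallest: 2846, 2128, 1545, 1280, 350, 302 bp.

2846, 2128, 1545, 1280, 350, 302 bp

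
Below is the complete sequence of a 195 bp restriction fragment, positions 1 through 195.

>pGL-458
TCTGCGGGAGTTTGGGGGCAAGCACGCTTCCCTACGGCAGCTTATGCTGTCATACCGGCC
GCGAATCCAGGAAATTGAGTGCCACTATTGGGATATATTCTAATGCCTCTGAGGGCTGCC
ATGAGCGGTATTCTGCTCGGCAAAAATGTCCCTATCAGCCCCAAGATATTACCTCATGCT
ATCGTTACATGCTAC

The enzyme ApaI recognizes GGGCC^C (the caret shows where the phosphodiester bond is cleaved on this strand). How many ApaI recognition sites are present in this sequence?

0

No occurrence of GGGCCC is present in the sequence.
ApaI does not cut: 0 sites.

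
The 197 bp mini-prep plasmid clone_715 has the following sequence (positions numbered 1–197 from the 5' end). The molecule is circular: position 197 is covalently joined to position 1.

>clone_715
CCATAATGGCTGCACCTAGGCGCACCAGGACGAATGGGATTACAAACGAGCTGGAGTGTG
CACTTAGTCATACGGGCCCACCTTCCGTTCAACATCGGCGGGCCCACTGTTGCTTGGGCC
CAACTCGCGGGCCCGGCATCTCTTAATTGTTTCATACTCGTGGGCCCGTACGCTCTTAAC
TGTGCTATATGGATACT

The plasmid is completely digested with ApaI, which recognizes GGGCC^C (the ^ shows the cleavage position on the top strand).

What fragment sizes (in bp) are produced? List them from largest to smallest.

ApaI sites (GGGCCC) start at positions 74, 100, 116, 129, 162.
ApaI cuts after base 5 of each site (before the last base), so after positions 78, 104, 120, 133, 166.
Circular molecule, 5 cuts → 5 fragments:
  79–104 → 26 bp
  105–120 → 16 bp
  121–133 → 13 bp
  134–166 → 33 bp
  167–197 then 1–78 → 31 + 78 = 109 bp
Sorted largest to smallest: 109, 33, 26, 16, 13 bp.

109, 33, 26, 16, 13 bp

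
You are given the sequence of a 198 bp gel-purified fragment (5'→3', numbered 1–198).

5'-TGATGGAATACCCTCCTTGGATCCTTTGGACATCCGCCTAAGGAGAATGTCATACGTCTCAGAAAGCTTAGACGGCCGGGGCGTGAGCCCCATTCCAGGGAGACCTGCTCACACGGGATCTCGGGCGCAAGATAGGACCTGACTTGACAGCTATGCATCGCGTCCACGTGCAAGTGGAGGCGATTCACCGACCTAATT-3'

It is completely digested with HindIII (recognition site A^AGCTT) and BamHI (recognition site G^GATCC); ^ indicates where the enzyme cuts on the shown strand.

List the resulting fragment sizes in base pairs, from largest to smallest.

The HindIII site (AAGCTT) starts at position 64.
HindIII cuts after the first base of each site, so after position 64.
The BamHI site (GGATCC) starts at position 19.
BamHI cuts after the first base of each site, so after position 19.
Combined cut positions: 19, 64.
Linear molecule, 2 cuts → 3 fragments:
  1–19 → 19 bp
  20–64 → 45 bp
  65–198 → 134 bp
Sorted largest to smallest: 134, 45, 19 bp.

134, 45, 19 bp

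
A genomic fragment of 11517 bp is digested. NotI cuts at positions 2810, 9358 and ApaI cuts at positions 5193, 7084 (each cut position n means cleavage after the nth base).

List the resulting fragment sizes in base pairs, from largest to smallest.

2810, 2383, 2274, 2159, 1891 bp

Combined cut positions (sorted): 2810, 5193, 7084, 9358.
Linear molecule, 4 cuts → 5 fragments:
  2810 − 0 = 2810 bp
  5193 − 2810 = 2383 bp
  7084 − 5193 = 1891 bp
  9358 − 7084 = 2274 bp
  11517 − 9358 = 2159 bp
Sorted largest to smallest: 2810, 2383, 2274, 2159, 1891 bp.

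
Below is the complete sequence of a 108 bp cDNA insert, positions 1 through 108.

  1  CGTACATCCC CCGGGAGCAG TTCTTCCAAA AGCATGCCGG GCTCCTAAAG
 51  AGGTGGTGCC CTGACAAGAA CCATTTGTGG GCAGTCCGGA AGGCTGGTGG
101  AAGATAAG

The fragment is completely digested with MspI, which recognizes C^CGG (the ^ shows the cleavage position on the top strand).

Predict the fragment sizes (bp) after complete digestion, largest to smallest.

49, 26, 22, 11 bp

MspI sites (CCGG) start at positions 11, 37, 86.
MspI cuts after the first base of each site, so after positions 11, 37, 86.
Linear molecule, 3 cuts → 4 fragments:
  1–11 → 11 bp
  12–37 → 26 bp
  38–86 → 49 bp
  87–108 → 22 bp
Sorted largest to smallest: 49, 26, 22, 11 bp.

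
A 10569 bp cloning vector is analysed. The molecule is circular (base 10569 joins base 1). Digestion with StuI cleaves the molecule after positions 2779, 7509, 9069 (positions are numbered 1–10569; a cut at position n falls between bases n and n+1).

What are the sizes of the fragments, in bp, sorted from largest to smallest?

4730, 4279, 1560 bp

Circular molecule, 3 cuts → 3 fragments:
  7509 − 2779 = 4730 bp
  9069 − 7509 = 1560 bp
  wrap: 10569 − 9069 + 2779 = 4279 bp
Sorted largest to smallest: 4730, 4279, 1560 bp.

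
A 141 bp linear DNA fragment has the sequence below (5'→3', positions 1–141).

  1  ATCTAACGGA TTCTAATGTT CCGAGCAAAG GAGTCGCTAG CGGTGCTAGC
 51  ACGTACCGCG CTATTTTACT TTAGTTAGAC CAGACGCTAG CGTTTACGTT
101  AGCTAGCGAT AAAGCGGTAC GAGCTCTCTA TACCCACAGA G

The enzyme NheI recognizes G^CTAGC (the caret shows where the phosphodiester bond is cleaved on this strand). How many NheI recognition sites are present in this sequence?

GCTAGC occurs starting at positions 36, 45, 86, 102.
NheI cuts at 4 sites.

4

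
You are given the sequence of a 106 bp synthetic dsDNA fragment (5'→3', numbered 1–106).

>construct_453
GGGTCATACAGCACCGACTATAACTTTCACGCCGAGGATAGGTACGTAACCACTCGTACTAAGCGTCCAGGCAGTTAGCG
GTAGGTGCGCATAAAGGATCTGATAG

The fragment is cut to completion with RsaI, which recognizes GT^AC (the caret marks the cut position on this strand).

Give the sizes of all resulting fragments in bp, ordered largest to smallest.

49, 43, 14 bp

RsaI sites (GTAC) start at positions 42, 56.
RsaI cuts after base 2 of each site, so after positions 43, 57.
Linear molecule, 2 cuts → 3 fragments:
  1–43 → 43 bp
  44–57 → 14 bp
  58–106 → 49 bp
Sorted largest to smallest: 49, 43, 14 bp.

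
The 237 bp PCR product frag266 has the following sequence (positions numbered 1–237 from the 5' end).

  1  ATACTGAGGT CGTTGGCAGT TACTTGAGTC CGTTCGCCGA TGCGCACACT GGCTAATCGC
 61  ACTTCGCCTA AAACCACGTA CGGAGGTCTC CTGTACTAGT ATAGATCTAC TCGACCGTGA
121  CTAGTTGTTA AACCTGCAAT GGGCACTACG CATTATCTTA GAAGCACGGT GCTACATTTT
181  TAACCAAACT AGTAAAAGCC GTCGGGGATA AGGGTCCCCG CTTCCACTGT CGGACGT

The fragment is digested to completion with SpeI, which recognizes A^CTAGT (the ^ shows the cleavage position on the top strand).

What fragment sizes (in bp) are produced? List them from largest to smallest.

SpeI sites (ACTAGT) start at positions 95, 120, 188.
SpeI cuts after the first base of each site, so after positions 95, 120, 188.
Linear molecule, 3 cuts → 4 fragments:
  1–95 → 95 bp
  96–120 → 25 bp
  121–188 → 68 bp
  189–237 → 49 bp
Sorted largest to smallest: 95, 68, 49, 25 bp.

95, 68, 49, 25 bp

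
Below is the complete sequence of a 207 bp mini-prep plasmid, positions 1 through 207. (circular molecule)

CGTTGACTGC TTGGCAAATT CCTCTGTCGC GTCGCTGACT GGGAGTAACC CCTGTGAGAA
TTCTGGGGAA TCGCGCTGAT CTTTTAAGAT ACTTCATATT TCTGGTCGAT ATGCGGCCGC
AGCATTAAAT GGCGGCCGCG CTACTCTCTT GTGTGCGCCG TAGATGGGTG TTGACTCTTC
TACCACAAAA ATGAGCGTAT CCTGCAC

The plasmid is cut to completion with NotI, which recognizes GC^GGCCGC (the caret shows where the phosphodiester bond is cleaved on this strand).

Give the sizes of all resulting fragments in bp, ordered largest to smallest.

188, 19 bp

NotI sites (GCGGCCGC) start at positions 113, 132.
NotI cuts after base 2 of each site, so after positions 114, 133.
Circular molecule, 2 cuts → 2 fragments:
  115–133 → 19 bp
  134–207 then 1–114 → 74 + 114 = 188 bp
Sorted largest to smallest: 188, 19 bp.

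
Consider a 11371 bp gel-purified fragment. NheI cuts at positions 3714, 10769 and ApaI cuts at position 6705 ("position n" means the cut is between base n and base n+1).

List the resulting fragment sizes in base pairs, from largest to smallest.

4064, 3714, 2991, 602 bp

Combined cut positions (sorted): 3714, 6705, 10769.
Linear molecule, 3 cuts → 4 fragments:
  3714 − 0 = 3714 bp
  6705 − 3714 = 2991 bp
  10769 − 6705 = 4064 bp
  11371 − 10769 = 602 bp
Sorted largest to smallest: 4064, 3714, 2991, 602 bp.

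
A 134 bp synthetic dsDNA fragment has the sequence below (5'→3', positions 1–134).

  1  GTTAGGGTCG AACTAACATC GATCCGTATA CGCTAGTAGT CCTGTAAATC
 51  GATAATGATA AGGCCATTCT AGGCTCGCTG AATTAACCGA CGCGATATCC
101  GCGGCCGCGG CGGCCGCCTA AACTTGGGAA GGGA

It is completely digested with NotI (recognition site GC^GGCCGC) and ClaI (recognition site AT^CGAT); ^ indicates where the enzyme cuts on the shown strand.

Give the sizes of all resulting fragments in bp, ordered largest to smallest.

53, 30, 23, 19, 9 bp

NotI sites (GCGGCCGC) start at positions 101, 110.
NotI cuts after base 2 of each site, so after positions 102, 111.
ClaI sites (ATCGAT) start at positions 18, 48.
ClaI cuts after base 2 of each site, so after positions 19, 49.
Combined cut positions: 19, 49, 102, 111.
Linear molecule, 4 cuts → 5 fragments:
  1–19 → 19 bp
  20–49 → 30 bp
  50–102 → 53 bp
  103–111 → 9 bp
  112–134 → 23 bp
Sorted largest to smallest: 53, 30, 23, 19, 9 bp.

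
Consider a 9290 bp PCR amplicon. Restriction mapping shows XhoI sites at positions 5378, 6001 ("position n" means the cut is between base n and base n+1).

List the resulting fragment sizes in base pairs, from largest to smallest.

Linear molecule, 2 cuts → 3 fragments:
  5378 − 0 = 5378 bp
  6001 − 5378 = 623 bp
  9290 − 6001 = 3289 bp
Sorted largest to smallest: 5378, 3289, 623 bp.

5378, 3289, 623 bp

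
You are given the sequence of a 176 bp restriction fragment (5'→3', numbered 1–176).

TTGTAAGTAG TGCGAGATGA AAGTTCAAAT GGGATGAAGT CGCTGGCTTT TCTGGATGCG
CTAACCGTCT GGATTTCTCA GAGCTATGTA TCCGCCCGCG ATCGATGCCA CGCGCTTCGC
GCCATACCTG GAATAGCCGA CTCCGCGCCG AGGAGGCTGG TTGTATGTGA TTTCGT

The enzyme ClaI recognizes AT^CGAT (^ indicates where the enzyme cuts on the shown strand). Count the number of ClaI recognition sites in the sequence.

ATCGAT occurs starting at position 101.
ClaI cuts at 1 site.

1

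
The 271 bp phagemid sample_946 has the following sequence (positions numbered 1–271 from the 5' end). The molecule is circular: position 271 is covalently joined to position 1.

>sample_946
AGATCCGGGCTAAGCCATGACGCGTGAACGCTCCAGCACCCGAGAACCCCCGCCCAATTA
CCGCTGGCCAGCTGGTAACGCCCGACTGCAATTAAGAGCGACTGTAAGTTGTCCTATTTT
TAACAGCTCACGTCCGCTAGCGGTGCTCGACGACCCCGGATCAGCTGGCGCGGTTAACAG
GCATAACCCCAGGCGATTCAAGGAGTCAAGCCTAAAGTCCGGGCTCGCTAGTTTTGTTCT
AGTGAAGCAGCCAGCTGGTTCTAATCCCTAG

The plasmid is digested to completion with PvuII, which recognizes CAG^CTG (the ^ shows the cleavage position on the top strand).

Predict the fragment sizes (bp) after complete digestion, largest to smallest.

93, 90, 88 bp

PvuII sites (CAGCTG) start at positions 69, 162, 252.
PvuII cuts after base 3 of each site, so after positions 71, 164, 254.
Circular molecule, 3 cuts → 3 fragments:
  72–164 → 93 bp
  165–254 → 90 bp
  255–271 then 1–71 → 17 + 71 = 88 bp
Sorted largest to smallest: 93, 90, 88 bp.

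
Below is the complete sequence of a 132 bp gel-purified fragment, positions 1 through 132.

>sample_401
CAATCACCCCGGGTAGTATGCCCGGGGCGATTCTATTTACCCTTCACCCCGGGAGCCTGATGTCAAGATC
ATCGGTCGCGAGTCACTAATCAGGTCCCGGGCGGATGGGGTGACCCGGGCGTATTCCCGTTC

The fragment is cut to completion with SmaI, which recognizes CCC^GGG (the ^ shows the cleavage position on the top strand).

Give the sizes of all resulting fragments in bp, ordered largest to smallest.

48, 27, 18, 16, 13, 10 bp

SmaI sites (CCCGGG) start at positions 8, 21, 48, 96, 114.
SmaI cuts after base 3 of each site, so after positions 10, 23, 50, 98, 116.
Linear molecule, 5 cuts → 6 fragments:
  1–10 → 10 bp
  11–23 → 13 bp
  24–50 → 27 bp
  51–98 → 48 bp
  99–116 → 18 bp
  117–132 → 16 bp
Sorted largest to smallest: 48, 27, 18, 16, 13, 10 bp.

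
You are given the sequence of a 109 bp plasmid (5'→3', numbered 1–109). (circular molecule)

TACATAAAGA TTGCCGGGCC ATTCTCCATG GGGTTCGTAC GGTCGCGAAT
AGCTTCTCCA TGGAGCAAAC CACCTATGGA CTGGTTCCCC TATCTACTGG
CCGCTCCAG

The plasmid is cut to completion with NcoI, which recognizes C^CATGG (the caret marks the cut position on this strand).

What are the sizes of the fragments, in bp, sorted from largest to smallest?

NcoI sites (CCATGG) start at positions 26, 58.
NcoI cuts after the first base of each site, so after positions 26, 58.
Circular molecule, 2 cuts → 2 fragments:
  27–58 → 32 bp
  59–109 then 1–26 → 51 + 26 = 77 bp
Sorted largest to smallest: 77, 32 bp.

77, 32 bp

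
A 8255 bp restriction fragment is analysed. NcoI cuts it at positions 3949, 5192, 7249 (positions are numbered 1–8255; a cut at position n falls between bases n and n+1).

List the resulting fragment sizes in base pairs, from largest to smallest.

3949, 2057, 1243, 1006 bp

Linear molecule, 3 cuts → 4 fragments:
  3949 − 0 = 3949 bp
  5192 − 3949 = 1243 bp
  7249 − 5192 = 2057 bp
  8255 − 7249 = 1006 bp
Sorted largest to smallest: 3949, 2057, 1243, 1006 bp.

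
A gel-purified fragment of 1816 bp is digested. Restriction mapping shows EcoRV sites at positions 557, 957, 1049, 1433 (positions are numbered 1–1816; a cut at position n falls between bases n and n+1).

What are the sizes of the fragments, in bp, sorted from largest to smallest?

Linear molecule, 4 cuts → 5 fragments:
  557 − 0 = 557 bp
  957 − 557 = 400 bp
  1049 − 957 = 92 bp
  1433 − 1049 = 384 bp
  1816 − 1433 = 383 bp
Sorted largest to smallest: 557, 400, 384, 383, 92 bp.

557, 400, 384, 383, 92 bp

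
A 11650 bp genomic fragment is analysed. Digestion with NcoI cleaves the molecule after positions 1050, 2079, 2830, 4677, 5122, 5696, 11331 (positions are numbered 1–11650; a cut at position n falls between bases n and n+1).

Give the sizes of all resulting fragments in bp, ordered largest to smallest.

5635, 1847, 1050, 1029, 751, 574, 445, 319 bp

Linear molecule, 7 cuts → 8 fragments:
  1050 − 0 = 1050 bp
  2079 − 1050 = 1029 bp
  2830 − 2079 = 751 bp
  4677 − 2830 = 1847 bp
  5122 − 4677 = 445 bp
  5696 − 5122 = 574 bp
  11331 − 5696 = 5635 bp
  11650 − 11331 = 319 bp
Sorted largest to smallest: 5635, 1847, 1050, 1029, 751, 574, 445, 319 bp.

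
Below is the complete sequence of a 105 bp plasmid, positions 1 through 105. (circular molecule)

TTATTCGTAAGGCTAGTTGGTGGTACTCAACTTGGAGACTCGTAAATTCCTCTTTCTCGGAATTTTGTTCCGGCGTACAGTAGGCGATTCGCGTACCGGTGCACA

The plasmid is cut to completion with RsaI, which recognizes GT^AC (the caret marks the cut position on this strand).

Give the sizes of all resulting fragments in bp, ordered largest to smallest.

RsaI sites (GTAC) start at positions 23, 75, 93.
RsaI cuts after base 2 of each site, so after positions 24, 76, 94.
Circular molecule, 3 cuts → 3 fragments:
  25–76 → 52 bp
  77–94 → 18 bp
  95–105 then 1–24 → 11 + 24 = 35 bp
Sorted largest to smallest: 52, 35, 18 bp.

52, 35, 18 bp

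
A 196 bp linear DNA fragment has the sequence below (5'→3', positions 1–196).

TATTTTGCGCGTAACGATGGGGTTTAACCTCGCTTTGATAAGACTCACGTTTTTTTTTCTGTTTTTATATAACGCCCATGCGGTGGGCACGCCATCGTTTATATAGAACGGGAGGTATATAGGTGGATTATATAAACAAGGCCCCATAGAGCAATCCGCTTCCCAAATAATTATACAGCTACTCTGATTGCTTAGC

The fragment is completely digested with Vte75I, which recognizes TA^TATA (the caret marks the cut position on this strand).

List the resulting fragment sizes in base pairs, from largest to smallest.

67, 66, 34, 16, 13 bp

Vte75I sites (TATATA) start at positions 66, 100, 116, 129.
Vte75I cuts after base 2 of each site, so after positions 67, 101, 117, 130.
Linear molecule, 4 cuts → 5 fragments:
  1–67 → 67 bp
  68–101 → 34 bp
  102–117 → 16 bp
  118–130 → 13 bp
  131–196 → 66 bp
Sorted largest to smallest: 67, 66, 34, 16, 13 bp.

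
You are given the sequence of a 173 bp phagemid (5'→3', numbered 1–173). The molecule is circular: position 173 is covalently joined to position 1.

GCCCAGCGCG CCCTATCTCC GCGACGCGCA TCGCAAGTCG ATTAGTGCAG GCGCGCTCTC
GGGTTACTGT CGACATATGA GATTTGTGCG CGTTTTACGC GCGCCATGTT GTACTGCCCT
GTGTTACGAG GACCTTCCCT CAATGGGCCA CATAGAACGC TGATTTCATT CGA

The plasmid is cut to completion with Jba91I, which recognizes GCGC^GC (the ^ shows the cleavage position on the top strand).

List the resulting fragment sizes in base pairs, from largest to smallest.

80, 48, 45 bp

Jba91I sites (GCGCGC) start at positions 6, 51, 99.
Jba91I cuts after base 4 of each site, so after positions 9, 54, 102.
Circular molecule, 3 cuts → 3 fragments:
  10–54 → 45 bp
  55–102 → 48 bp
  103–173 then 1–9 → 71 + 9 = 80 bp
Sorted largest to smallest: 80, 48, 45 bp.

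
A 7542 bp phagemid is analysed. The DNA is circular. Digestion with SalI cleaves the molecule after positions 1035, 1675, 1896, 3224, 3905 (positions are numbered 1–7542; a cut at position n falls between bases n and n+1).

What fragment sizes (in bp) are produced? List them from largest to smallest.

Circular molecule, 5 cuts → 5 fragments:
  1675 − 1035 = 640 bp
  1896 − 1675 = 221 bp
  3224 − 1896 = 1328 bp
  3905 − 3224 = 681 bp
  wrap: 7542 − 3905 + 1035 = 4672 bp
Sorted largest to smallest: 4672, 1328, 681, 640, 221 bp.

4672, 1328, 681, 640, 221 bp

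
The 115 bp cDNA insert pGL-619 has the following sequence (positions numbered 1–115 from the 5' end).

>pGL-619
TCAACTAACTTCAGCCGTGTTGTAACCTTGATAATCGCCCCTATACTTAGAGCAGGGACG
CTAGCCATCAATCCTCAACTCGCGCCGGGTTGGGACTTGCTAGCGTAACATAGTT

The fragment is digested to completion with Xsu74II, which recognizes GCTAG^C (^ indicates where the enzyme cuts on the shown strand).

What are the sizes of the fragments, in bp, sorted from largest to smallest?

Xsu74II sites (GCTAGC) start at positions 60, 99.
Xsu74II cuts after base 5 of each site (before the last base), so after positions 64, 103.
Linear molecule, 2 cuts → 3 fragments:
  1–64 → 64 bp
  65–103 → 39 bp
  104–115 → 12 bp
Sorted largest to smallest: 64, 39, 12 bp.

64, 39, 12 bp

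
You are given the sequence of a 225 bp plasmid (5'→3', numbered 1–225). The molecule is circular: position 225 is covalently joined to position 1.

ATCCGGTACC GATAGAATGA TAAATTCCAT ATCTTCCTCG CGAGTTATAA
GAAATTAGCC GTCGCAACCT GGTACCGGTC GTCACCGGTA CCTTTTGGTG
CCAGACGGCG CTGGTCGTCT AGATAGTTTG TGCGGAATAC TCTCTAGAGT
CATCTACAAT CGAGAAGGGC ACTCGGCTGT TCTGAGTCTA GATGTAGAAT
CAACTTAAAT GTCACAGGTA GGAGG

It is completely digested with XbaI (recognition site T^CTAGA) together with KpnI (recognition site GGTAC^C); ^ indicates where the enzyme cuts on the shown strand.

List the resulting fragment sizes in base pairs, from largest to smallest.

XbaI sites (TCTAGA) start at positions 118, 143, 187.
XbaI cuts after the first base of each site, so after positions 118, 143, 187.
KpnI sites (GGTACC) start at positions 5, 71, 87.
KpnI cuts after base 5 of each site (before the last base), so after positions 9, 75, 91.
Combined cut positions: 9, 75, 91, 118, 143, 187.
Circular molecule, 6 cuts → 6 fragments:
  10–75 → 66 bp
  76–91 → 16 bp
  92–118 → 27 bp
  119–143 → 25 bp
  144–187 → 44 bp
  188–225 then 1–9 → 38 + 9 = 47 bp
Sorted largest to smallest: 66, 47, 44, 27, 25, 16 bp.

66, 47, 44, 27, 25, 16 bp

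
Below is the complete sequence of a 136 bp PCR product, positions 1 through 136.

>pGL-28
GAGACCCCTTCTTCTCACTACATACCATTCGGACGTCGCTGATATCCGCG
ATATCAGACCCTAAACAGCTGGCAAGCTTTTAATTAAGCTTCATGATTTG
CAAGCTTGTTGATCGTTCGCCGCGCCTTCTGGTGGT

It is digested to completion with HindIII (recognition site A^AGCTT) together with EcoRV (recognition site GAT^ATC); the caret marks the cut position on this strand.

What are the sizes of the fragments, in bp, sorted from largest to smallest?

HindIII sites (AAGCTT) start at positions 74, 86, 102.
HindIII cuts after the first base of each site, so after positions 74, 86, 102.
EcoRV sites (GATATC) start at positions 41, 50.
EcoRV cuts after base 3 of each site, so after positions 43, 52.
Combined cut positions: 43, 52, 74, 86, 102.
Linear molecule, 5 cuts → 6 fragments:
  1–43 → 43 bp
  44–52 → 9 bp
  53–74 → 22 bp
  75–86 → 12 bp
  87–102 → 16 bp
  103–136 → 34 bp
Sorted largest to smallest: 43, 34, 22, 16, 12, 9 bp.

43, 34, 22, 16, 12, 9 bp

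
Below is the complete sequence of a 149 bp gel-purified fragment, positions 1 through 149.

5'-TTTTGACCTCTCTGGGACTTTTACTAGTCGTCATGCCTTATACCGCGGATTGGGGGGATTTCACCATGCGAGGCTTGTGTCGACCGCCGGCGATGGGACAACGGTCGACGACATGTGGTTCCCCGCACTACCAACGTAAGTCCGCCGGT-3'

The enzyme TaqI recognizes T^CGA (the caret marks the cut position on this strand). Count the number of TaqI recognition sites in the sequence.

2

TCGA occurs starting at positions 80, 105.
TaqI cuts at 2 sites.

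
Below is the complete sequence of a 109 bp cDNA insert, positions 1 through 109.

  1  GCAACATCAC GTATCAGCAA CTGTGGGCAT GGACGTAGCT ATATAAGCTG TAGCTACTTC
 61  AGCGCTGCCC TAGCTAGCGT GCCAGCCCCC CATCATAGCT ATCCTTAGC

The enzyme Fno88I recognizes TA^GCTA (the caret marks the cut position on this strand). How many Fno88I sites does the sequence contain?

4

TAGCTA occurs starting at positions 36, 51, 71, 96.
Fno88I cuts at 4 sites.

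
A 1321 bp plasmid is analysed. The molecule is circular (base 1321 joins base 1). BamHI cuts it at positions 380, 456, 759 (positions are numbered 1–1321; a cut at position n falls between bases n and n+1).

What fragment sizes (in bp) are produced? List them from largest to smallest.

942, 303, 76 bp

Circular molecule, 3 cuts → 3 fragments:
  456 − 380 = 76 bp
  759 − 456 = 303 bp
  wrap: 1321 − 759 + 380 = 942 bp
Sorted largest to smallest: 942, 303, 76 bp.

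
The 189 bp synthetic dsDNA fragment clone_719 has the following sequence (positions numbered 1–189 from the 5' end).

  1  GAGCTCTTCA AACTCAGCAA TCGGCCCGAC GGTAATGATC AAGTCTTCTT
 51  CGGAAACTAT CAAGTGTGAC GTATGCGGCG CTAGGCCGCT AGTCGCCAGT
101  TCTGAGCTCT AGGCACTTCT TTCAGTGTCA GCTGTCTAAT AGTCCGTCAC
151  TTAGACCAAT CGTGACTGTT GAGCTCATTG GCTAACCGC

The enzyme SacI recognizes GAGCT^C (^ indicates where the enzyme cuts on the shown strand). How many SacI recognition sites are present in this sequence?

3

GAGCTC occurs starting at positions 1, 104, 171.
SacI cuts at 3 sites.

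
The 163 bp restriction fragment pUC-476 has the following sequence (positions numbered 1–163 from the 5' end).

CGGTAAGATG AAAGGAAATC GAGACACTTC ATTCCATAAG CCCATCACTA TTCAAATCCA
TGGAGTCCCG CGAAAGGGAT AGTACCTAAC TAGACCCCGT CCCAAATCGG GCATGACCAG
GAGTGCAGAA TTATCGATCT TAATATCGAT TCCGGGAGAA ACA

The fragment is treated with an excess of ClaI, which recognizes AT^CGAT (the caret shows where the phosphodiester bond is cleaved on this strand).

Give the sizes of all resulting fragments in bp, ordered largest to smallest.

ClaI sites (ATCGAT) start at positions 133, 145.
ClaI cuts after base 2 of each site, so after positions 134, 146.
Linear molecule, 2 cuts → 3 fragments:
  1–134 → 134 bp
  135–146 → 12 bp
  147–163 → 17 bp
Sorted largest to smallest: 134, 17, 12 bp.

134, 17, 12 bp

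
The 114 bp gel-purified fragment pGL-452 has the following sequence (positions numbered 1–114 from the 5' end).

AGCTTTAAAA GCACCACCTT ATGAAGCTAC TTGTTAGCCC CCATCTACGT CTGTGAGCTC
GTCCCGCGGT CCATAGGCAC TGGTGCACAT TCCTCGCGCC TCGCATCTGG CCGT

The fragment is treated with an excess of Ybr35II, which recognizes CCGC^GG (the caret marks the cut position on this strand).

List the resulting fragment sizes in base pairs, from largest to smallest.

67, 47 bp

The Ybr35II site (CCGCGG) starts at position 64.
Ybr35II cuts after base 4 of each site, so after position 67.
Linear molecule, 1 cut → 2 fragments:
  1–67 → 67 bp
  68–114 → 47 bp
Sorted largest to smallest: 67, 47 bp.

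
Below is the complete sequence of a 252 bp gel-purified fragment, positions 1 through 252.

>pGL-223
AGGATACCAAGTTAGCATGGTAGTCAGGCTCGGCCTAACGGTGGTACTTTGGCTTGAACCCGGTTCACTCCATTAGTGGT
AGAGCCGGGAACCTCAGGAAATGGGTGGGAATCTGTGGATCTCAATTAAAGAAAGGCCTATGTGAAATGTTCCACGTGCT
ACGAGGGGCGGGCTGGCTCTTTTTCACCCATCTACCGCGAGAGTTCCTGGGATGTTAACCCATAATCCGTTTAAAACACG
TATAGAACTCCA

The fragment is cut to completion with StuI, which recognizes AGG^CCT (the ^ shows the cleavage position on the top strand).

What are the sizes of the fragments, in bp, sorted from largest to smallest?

136, 116 bp

The StuI site (AGGCCT) starts at position 134.
StuI cuts after base 3 of each site, so after position 136.
Linear molecule, 1 cut → 2 fragments:
  1–136 → 136 bp
  137–252 → 116 bp
Sorted largest to smallest: 136, 116 bp.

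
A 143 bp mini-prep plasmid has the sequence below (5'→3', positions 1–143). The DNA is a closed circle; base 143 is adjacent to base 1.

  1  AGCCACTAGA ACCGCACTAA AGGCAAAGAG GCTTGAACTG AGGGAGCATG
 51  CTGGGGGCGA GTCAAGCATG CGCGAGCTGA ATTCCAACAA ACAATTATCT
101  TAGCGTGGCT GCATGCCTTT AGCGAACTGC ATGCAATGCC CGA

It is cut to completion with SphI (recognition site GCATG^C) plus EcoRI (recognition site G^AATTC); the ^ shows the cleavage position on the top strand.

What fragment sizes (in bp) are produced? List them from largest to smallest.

SphI sites (GCATGC) start at positions 46, 66, 111, 129.
SphI cuts after base 5 of each site (before the last base), so after positions 50, 70, 115, 133.
The EcoRI site (GAATTC) starts at position 79.
EcoRI cuts after the first base of each site, so after position 79.
Combined cut positions: 50, 70, 79, 115, 133.
Circular molecule, 5 cuts → 5 fragments:
  51–70 → 20 bp
  71–79 → 9 bp
  80–115 → 36 bp
  116–133 → 18 bp
  134–143 then 1–50 → 10 + 50 = 60 bp
Sorted largest to smallest: 60, 36, 20, 18, 9 bp.

60, 36, 20, 18, 9 bp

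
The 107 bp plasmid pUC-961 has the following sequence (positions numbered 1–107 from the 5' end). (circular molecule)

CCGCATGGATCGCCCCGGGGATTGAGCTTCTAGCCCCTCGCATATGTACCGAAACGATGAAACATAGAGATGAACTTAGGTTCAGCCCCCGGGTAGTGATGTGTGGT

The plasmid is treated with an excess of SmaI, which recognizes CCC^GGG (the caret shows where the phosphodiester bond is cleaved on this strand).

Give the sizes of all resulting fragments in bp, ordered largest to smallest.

SmaI sites (CCCGGG) start at positions 14, 88.
SmaI cuts after base 3 of each site, so after positions 16, 90.
Circular molecule, 2 cuts → 2 fragments:
  17–90 → 74 bp
  91–107 then 1–16 → 17 + 16 = 33 bp
Sorted largest to smallest: 74, 33 bp.

74, 33 bp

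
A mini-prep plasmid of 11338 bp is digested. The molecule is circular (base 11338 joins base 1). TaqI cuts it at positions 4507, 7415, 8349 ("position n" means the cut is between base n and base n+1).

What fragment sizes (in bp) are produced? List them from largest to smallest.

Circular molecule, 3 cuts → 3 fragments:
  7415 − 4507 = 2908 bp
  8349 − 7415 = 934 bp
  wrap: 11338 − 8349 + 4507 = 7496 bp
Sorted largest to smallest: 7496, 2908, 934 bp.

7496, 2908, 934 bp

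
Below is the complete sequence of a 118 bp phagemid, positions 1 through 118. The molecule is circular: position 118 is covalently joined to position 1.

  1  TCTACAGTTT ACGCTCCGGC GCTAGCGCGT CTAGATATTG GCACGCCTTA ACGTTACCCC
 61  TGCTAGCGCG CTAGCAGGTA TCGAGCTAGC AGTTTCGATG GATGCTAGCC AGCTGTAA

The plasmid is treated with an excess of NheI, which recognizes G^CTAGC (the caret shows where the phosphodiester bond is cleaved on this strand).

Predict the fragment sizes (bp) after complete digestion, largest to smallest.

41, 35, 19, 15, 8 bp

NheI sites (GCTAGC) start at positions 21, 62, 70, 85, 104.
NheI cuts after the first base of each site, so after positions 21, 62, 70, 85, 104.
Circular molecule, 5 cuts → 5 fragments:
  22–62 → 41 bp
  63–70 → 8 bp
  71–85 → 15 bp
  86–104 → 19 bp
  105–118 then 1–21 → 14 + 21 = 35 bp
Sorted largest to smallest: 41, 35, 19, 15, 8 bp.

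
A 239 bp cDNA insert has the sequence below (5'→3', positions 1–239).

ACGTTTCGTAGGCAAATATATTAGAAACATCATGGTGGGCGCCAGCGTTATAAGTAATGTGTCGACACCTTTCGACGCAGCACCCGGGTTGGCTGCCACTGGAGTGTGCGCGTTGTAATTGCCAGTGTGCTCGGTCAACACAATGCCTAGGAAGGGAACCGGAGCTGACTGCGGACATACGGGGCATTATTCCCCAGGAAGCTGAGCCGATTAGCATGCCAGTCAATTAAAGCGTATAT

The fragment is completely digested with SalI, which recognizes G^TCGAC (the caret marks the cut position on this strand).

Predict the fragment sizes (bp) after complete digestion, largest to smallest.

178, 61 bp

The SalI site (GTCGAC) starts at position 61.
SalI cuts after the first base of each site, so after position 61.
Linear molecule, 1 cut → 2 fragments:
  1–61 → 61 bp
  62–239 → 178 bp
Sorted largest to smallest: 178, 61 bp.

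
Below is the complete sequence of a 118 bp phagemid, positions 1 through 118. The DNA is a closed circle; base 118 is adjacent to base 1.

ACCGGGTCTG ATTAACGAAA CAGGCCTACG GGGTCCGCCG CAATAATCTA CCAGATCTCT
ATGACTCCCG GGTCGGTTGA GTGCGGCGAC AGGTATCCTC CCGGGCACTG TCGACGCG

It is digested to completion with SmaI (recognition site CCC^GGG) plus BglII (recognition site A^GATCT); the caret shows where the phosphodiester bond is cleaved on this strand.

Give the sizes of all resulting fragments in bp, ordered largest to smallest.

SmaI sites (CCCGGG) start at positions 67, 100.
SmaI cuts after base 3 of each site, so after positions 69, 102.
The BglII site (AGATCT) starts at position 53.
BglII cuts after the first base of each site, so after position 53.
Combined cut positions: 53, 69, 102.
Circular molecule, 3 cuts → 3 fragments:
  54–69 → 16 bp
  70–102 → 33 bp
  103–118 then 1–53 → 16 + 53 = 69 bp
Sorted largest to smallest: 69, 33, 16 bp.

69, 33, 16 bp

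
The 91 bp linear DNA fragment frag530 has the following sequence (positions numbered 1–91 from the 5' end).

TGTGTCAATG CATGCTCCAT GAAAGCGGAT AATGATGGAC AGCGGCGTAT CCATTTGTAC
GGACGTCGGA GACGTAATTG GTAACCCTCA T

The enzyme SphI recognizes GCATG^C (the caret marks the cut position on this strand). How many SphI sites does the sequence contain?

1

GCATGC occurs starting at position 10.
SphI cuts at 1 site.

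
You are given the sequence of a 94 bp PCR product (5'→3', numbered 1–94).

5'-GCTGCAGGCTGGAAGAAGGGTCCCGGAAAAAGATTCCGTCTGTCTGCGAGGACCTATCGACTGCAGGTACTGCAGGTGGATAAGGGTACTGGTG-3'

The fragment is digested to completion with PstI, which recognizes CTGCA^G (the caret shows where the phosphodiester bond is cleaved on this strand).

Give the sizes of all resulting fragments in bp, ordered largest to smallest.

59, 20, 9, 6 bp

PstI sites (CTGCAG) start at positions 2, 61, 70.
PstI cuts after base 5 of each site (before the last base), so after positions 6, 65, 74.
Linear molecule, 3 cuts → 4 fragments:
  1–6 → 6 bp
  7–65 → 59 bp
  66–74 → 9 bp
  75–94 → 20 bp
Sorted largest to smallest: 59, 20, 9, 6 bp.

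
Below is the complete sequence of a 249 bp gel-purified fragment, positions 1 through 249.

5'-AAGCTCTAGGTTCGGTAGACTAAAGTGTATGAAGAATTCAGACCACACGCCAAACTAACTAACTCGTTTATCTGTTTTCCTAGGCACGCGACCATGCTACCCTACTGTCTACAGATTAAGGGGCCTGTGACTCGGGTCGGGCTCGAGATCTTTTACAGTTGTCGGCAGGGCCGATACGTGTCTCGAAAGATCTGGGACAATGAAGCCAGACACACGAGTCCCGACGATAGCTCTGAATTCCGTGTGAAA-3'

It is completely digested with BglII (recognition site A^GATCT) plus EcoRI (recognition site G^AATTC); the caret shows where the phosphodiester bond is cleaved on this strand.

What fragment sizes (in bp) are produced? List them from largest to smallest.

BglII sites (AGATCT) start at positions 146, 188.
BglII cuts after the first base of each site, so after positions 146, 188.
EcoRI sites (GAATTC) start at positions 34, 235.
EcoRI cuts after the first base of each site, so after positions 34, 235.
Combined cut positions: 34, 146, 188, 235.
Linear molecule, 4 cuts → 5 fragments:
  1–34 → 34 bp
  35–146 → 112 bp
  147–188 → 42 bp
  189–235 → 47 bp
  236–249 → 14 bp
Sorted largest to smallest: 112, 47, 42, 34, 14 bp.

112, 47, 42, 34, 14 bp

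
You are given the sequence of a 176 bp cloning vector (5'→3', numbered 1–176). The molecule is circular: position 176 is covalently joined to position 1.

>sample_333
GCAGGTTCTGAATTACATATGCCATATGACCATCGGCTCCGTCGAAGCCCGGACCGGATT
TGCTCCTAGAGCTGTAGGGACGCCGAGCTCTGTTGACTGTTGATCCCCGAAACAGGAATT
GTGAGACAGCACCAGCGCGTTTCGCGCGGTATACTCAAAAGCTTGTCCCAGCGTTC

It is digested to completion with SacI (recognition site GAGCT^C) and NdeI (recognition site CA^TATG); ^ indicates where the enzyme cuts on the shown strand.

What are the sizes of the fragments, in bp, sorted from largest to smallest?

The SacI site (GAGCTC) starts at position 85.
SacI cuts after base 5 of each site (before the last base), so after position 89.
NdeI sites (CATATG) start at positions 16, 23.
NdeI cuts after base 2 of each site, so after positions 17, 24.
Combined cut positions: 17, 24, 89.
Circular molecule, 3 cuts → 3 fragments:
  18–24 → 7 bp
  25–89 → 65 bp
  90–176 then 1–17 → 87 + 17 = 104 bp
Sorted largest to smallest: 104, 65, 7 bp.

104, 65, 7 bp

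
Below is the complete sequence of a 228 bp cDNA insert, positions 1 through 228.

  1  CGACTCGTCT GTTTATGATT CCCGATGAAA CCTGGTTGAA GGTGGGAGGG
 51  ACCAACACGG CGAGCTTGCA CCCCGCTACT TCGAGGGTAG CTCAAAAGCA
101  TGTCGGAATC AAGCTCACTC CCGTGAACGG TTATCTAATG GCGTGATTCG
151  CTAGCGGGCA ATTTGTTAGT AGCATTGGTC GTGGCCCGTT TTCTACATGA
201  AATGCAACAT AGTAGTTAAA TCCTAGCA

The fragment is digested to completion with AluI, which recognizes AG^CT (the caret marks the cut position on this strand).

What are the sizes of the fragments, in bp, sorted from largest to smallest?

AluI sites (AGCT) start at positions 63, 89, 112.
AluI cuts after base 2 of each site, so after positions 64, 90, 113.
Linear molecule, 3 cuts → 4 fragments:
  1–64 → 64 bp
  65–90 → 26 bp
  91–113 → 23 bp
  114–228 → 115 bp
Sorted largest to smallest: 115, 64, 26, 23 bp.

115, 64, 26, 23 bp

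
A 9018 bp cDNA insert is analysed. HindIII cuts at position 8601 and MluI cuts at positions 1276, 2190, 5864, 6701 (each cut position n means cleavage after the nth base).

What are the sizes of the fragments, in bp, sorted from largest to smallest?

3674, 1900, 1276, 914, 837, 417 bp

Combined cut positions (sorted): 1276, 2190, 5864, 6701, 8601.
Linear molecule, 5 cuts → 6 fragments:
  1276 − 0 = 1276 bp
  2190 − 1276 = 914 bp
  5864 − 2190 = 3674 bp
  6701 − 5864 = 837 bp
  8601 − 6701 = 1900 bp
  9018 − 8601 = 417 bp
Sorted largest to smallest: 3674, 1900, 1276, 914, 837, 417 bp.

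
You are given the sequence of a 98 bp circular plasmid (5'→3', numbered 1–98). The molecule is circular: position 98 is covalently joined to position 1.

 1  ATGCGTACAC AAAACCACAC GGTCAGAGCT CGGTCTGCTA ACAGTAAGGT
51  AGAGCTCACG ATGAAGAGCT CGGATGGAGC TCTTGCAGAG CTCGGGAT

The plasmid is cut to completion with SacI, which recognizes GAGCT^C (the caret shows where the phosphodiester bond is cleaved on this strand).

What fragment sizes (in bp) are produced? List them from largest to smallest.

SacI sites (GAGCTC) start at positions 26, 52, 66, 77, 88.
SacI cuts after base 5 of each site (before the last base), so after positions 30, 56, 70, 81, 92.
Circular molecule, 5 cuts → 5 fragments:
  31–56 → 26 bp
  57–70 → 14 bp
  71–81 → 11 bp
  82–92 → 11 bp
  93–98 then 1–30 → 6 + 30 = 36 bp
Sorted largest to smallest: 36, 26, 14, 11, 11 bp.

36, 26, 14, 11, 11 bp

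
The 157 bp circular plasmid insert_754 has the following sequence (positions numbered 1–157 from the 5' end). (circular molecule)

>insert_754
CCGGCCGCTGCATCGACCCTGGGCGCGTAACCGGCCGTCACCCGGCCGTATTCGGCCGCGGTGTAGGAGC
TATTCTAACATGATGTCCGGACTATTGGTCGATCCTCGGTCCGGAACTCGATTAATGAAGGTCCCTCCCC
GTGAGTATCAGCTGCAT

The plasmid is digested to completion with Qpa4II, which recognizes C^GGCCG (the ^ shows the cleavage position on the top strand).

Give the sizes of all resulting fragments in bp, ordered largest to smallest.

106, 30, 11, 10 bp

Qpa4II sites (CGGCCG) start at positions 2, 32, 43, 53.
Qpa4II cuts after the first base of each site, so after positions 2, 32, 43, 53.
Circular molecule, 4 cuts → 4 fragments:
  3–32 → 30 bp
  33–43 → 11 bp
  44–53 → 10 bp
  54–157 then 1–2 → 104 + 2 = 106 bp
Sorted largest to smallest: 106, 30, 11, 10 bp.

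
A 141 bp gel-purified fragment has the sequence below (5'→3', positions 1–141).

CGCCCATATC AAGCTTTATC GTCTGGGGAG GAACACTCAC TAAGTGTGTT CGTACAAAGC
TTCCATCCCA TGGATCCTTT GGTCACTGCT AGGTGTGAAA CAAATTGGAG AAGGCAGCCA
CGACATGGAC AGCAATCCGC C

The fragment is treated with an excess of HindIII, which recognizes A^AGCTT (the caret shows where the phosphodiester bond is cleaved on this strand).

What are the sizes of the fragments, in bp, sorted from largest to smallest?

HindIII sites (AAGCTT) start at positions 11, 57.
HindIII cuts after the first base of each site, so after positions 11, 57.
Linear molecule, 2 cuts → 3 fragments:
  1–11 → 11 bp
  12–57 → 46 bp
  58–141 → 84 bp
Sorted largest to smallest: 84, 46, 11 bp.

84, 46, 11 bp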